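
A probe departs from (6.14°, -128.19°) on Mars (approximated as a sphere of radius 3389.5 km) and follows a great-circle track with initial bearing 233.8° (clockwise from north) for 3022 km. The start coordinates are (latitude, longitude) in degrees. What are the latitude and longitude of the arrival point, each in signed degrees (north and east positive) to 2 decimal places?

-22.94°, -171.17°

Angular distance δ = d/R = 3022/3389.5 = 0.89158 rad; initial bearing θ = 4.0806 rad.
sin φ₂ = sin φ₁ cos δ + cos φ₁ sin δ cos θ = (0.1070)(0.6282) + (0.9943)(0.7781)(-0.5906) = -0.3897, so φ₂ = -22.94°.
Δλ = atan2(sin θ sin δ cos φ₁, cos δ − sin φ₁ sin φ₂) = atan2(-0.6243, 0.6699) = -42.982°.
λ₂ = -128.190° − 42.982° = -171.17°.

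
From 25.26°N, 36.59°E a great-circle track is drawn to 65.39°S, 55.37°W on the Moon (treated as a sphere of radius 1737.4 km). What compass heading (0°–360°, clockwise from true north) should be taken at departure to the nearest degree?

Δλ = -91.960° = -1.6050 rad.
y = sin Δλ · cos φ₂ = (-0.9994)(0.4164) = -0.4162
x = cos φ₁ sin φ₂ − sin φ₁ cos φ₂ cos Δλ = (0.9044)(-0.9092) − (0.4267)(0.4164)(-0.0342) = -0.8162
θ = atan2(y, x) = -152.98°; adding 360° gives 207°.

207°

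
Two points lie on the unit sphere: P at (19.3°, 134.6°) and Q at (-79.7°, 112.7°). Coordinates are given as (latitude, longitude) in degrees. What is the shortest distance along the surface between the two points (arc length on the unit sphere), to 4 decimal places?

Let φ₁ = 0.3368 rad, φ₂ = -1.3910 rad, and Δλ = -0.3822 rad.
cos c = sin φ₁ sin φ₂ + cos φ₁ cos φ₂ cos Δλ = (0.3305)(-0.9839) + (0.9438)(0.1788)(0.9278) = -0.16861,
so c = arccos(-0.16861) = 1.74022 rad.
On the unit sphere the arc length equals the central angle: 1.7402.

1.7402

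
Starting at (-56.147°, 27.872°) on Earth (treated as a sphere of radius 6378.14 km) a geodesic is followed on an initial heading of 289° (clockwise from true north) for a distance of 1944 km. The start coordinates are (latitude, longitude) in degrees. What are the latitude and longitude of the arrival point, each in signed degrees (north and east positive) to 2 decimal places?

-47.54°, 3.02°

Angular distance δ = d/R = 1944/6378.14 = 0.30479 rad; initial bearing θ = 5.0440 rad.
sin φ₂ = sin φ₁ cos δ + cos φ₁ sin δ cos θ = (-0.8305)(0.9539) + (0.5571)(0.3001)(0.3256) = -0.7378, so φ₂ = -47.54°.
Δλ = atan2(sin θ sin δ cos φ₁, cos δ − sin φ₁ sin φ₂) = atan2(-0.1581, 0.3412) = -24.855°.
λ₂ = 27.872° − 24.855° = 3.02°.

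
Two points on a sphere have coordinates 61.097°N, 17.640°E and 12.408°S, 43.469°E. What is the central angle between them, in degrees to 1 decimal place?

Let φ₁ = 1.0663 rad, φ₂ = -0.2166 rad, and Δλ = 0.4508 rad.
cos c = sin φ₁ sin φ₂ + cos φ₁ cos φ₂ cos Δλ = (0.8754)(-0.2149) + (0.4833)(0.9766)(0.9001) = 0.23677,
so c = arccos(0.23677) = 1.33175 rad.
So the angular separation is 76.3°.

76.3°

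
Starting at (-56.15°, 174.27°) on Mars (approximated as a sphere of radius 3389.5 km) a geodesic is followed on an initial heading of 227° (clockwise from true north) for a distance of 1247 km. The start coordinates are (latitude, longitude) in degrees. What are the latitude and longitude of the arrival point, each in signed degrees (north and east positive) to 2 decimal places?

-65.72°, 134.50°

Angular distance δ = d/R = 1247/3389.5 = 0.36790 rad; initial bearing θ = 3.9619 rad.
sin φ₂ = sin φ₁ cos δ + cos φ₁ sin δ cos θ = (-0.8305)(0.9331) + (0.5570)(0.3597)(-0.6820) = -0.9116, so φ₂ = -65.72°.
Δλ = atan2(sin θ sin δ cos φ₁, cos δ − sin φ₁ sin φ₂) = atan2(-0.1465, 0.1760) = -39.770°.
λ₂ = 174.270° − 39.770° = 134.50°.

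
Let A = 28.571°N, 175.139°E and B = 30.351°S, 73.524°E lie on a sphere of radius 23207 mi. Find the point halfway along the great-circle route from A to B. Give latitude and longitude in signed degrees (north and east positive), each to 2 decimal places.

Central angle δ = 1.9760 rad. Interpolating on the sphere with fraction f = 0.5:
P = [sin((1−f)δ)·A + sin(fδ)·B] / sin δ = 0.9085·A + 0.9085·B in Cartesian coordinates,
giving P = (-0.5727, 0.8194, -0.0246), i.e. latitude -1.41°, longitude 124.95°.

-1.41°, 124.95°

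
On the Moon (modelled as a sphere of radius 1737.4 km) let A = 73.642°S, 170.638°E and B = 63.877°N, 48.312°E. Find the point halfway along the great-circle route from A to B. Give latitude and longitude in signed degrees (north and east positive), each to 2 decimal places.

The central angle between A and B is δ = 2.7593 rad.
With f = 0.5, the slerp weights are sin((1−f)δ)/sin δ = 2.6319 and sin(fδ)/sin δ = 2.6319.
Weighted sum of the unit vectors: (2.6319)·(-0.2779,0.0458,-0.9595) + (2.6319)·(0.2928,0.3288,0.8979) = (0.0393, 0.9860, -0.1623).
Converting back: φ = atan2(z, √(x²+y²)) = -9.34°, λ = atan2(y, x) = 87.72°.

-9.34°, 87.72°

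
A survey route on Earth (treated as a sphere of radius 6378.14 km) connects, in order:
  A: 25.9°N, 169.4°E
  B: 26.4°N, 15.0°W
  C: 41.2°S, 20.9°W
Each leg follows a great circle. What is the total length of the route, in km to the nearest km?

21746 km

Leg A→B: central angle 2.2258 rad, distance 14196.4 km.
Leg B→C: central angle 1.1837 rad, distance 7549.8 km.
Total: 14196.4 + 7549.8 ≈ 21746 km.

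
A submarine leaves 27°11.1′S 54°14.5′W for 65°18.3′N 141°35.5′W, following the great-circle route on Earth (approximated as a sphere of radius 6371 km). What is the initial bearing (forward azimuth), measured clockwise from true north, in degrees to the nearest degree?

With φ₁ = -0.4745, φ₂ = 1.1398, Δλ = -1.5245 rad, the forward-azimuth formula gives
θ = atan2( sin Δλ cos φ₂ , cos φ₁ sin φ₂ − sin φ₁ cos φ₂ cos Δλ ) = atan2(-0.4173, 0.8170) = -27.06°.
Adding 360° brings this into [0°, 360°): 333°.

333°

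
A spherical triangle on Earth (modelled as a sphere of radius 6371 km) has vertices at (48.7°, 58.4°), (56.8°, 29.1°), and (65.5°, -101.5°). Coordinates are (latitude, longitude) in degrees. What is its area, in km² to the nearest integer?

5751028 km²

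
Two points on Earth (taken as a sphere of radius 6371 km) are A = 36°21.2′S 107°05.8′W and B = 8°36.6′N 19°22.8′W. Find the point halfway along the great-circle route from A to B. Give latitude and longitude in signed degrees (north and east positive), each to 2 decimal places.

The central angle between A and B is δ = 1.6278 rad.
With f = 0.5, the slerp weights are sin((1−f)δ)/sin δ = 0.7282 and sin(fδ)/sin δ = 0.7282.
Weighted sum of the unit vectors: (0.7282)·(-0.2368,-0.7698,-0.5928) + (0.7282)·(0.9327,-0.3281,0.1497) = (0.5068, -0.7994, -0.3226).
Converting back: φ = atan2(z, √(x²+y²)) = -18.82°, λ = atan2(y, x) = -57.63°.

-18.82°, -57.63°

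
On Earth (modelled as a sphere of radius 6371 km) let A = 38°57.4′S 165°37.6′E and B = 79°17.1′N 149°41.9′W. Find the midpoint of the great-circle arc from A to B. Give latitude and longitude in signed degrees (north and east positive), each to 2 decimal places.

21.05°, 173.80°

Central angle δ = 2.1118 rad. Interpolating on the sphere with fraction f = 0.5:
P = [sin((1−f)δ)·A + sin(fδ)·B] / sin δ = 1.0153·A + 1.0153·B in Cartesian coordinates,
giving P = (-0.9278, 0.1007, 0.3592), i.e. latitude 21.05°, longitude 173.80°.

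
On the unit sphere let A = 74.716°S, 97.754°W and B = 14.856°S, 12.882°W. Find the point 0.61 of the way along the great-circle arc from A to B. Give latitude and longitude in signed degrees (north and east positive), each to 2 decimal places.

The central angle between A and B is δ = 1.2973 rad.
With f = 0.61, the slerp weights are sin((1−f)δ)/sin δ = 0.5033 and sin(fδ)/sin δ = 0.7388.
Weighted sum of the unit vectors: (0.5033)·(-0.0356,-0.2612,-0.9646) + (0.7388)·(0.9422,-0.2155,-0.2564) = (0.6782, -0.2907, -0.6750).
Converting back: φ = atan2(z, √(x²+y²)) = -42.45°, λ = atan2(y, x) = -23.20°.

-42.45°, -23.20°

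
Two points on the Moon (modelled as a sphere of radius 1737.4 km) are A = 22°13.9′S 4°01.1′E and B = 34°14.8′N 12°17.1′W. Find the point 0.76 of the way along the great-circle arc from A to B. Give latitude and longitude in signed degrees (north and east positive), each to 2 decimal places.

20.77°, -7.75°

The central angle between A and B is δ = 1.0222 rad.
With f = 0.76, the slerp weights are sin((1−f)δ)/sin δ = 0.2846 and sin(fδ)/sin δ = 0.8216.
Weighted sum of the unit vectors: (0.2846)·(0.9234,0.0649,-0.3784) + (0.8216)·(0.8077,-0.1759,0.5628) = (0.9265, -0.1260, 0.3547).
Converting back: φ = atan2(z, √(x²+y²)) = 20.77°, λ = atan2(y, x) = -7.75°.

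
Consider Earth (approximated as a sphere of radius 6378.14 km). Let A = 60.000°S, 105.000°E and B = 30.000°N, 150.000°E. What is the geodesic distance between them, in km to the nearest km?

10830 km

In radians: φ₁ = -1.0472, φ₂ = 0.5236, Δλ = 45.000° = 0.7854 rad.
cos c = sin φ₁ sin φ₂ + cos φ₁ cos φ₂ cos Δλ = (-0.8660)(0.5000) + (0.5000)(0.8660)(0.7071) = -0.12683,
so c = arccos(-0.12683) = 1.69797 rad.
Distance = R·c = 6378.14 × 1.6980 ≈ 10830 km.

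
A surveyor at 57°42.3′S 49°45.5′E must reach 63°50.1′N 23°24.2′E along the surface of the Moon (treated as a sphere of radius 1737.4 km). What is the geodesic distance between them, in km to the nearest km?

3736 km

In radians: φ₁ = -1.0071, φ₂ = 1.1141, Δλ = -26.355° = -0.4600 rad.
Haversine: a = sin²(Δφ/2) + cos φ₁ cos φ₂ sin²(Δλ/2) = 0.7615 + (0.5343)(0.4410)(0.0520) = 0.77379.
Central angle c = 2·arcsin(√a) = 2.15027 rad.
Distance = R·c = 1737.4 × 2.1503 ≈ 3736 km.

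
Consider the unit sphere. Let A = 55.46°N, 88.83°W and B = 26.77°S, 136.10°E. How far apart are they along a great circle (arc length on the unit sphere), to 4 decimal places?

2.3882

Let φ₁ = 0.9680 rad, φ₂ = -0.4672 rad, and Δλ = -2.3574 rad.
Haversine: a = sin²(Δφ/2) + cos φ₁ cos φ₂ sin²(Δλ/2) = 0.4324 + (0.5670)(0.8928)(0.8540) = 0.86470.
Central angle c = 2·arcsin(√a) = 2.38824 rad.
On the unit sphere the arc length equals the central angle: 2.3882.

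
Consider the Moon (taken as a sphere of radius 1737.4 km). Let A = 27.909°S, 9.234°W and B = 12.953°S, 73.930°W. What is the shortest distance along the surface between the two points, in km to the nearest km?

Let φ₁ = -0.4871 rad, φ₂ = -0.2261 rad, and Δλ = -1.1292 rad.
Haversine: a = sin²(Δφ/2) + cos φ₁ cos φ₂ sin²(Δλ/2) = 0.0169 + (0.8837)(0.9746)(0.2863) = 0.26349.
Central angle c = 2·arcsin(√a) = 1.07809 rad.
Distance = R·c = 1737.4 × 1.0781 ≈ 1873 km.

1873 km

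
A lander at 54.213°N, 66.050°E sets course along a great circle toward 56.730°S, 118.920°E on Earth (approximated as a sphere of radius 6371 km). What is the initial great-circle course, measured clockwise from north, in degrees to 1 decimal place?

150.0°

Δλ = 52.870° = 0.9228 rad.
y = sin Δλ · cos φ₂ = (0.7973)(0.5486) = 0.4374
x = cos φ₁ sin φ₂ − sin φ₁ cos φ₂ cos Δλ = (0.5848)(-0.8361) − (0.8112)(0.5486)(0.6036) = -0.7575
θ = atan2(y, x) = 150.00°, so the bearing is 150.0°.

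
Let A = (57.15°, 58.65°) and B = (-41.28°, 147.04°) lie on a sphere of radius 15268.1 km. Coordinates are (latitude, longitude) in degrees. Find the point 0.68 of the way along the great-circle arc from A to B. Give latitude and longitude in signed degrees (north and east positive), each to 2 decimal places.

-8.44°, 122.61°

Central angle δ = 2.1446 rad. Interpolating on the sphere with fraction f = 0.68:
P = [sin((1−f)δ)·A + sin(fδ)·B] / sin δ = 0.7545·A + 1.1831·B in Cartesian coordinates,
giving P = (-0.5331, 0.8332, -0.1467), i.e. latitude -8.44°, longitude 122.61°.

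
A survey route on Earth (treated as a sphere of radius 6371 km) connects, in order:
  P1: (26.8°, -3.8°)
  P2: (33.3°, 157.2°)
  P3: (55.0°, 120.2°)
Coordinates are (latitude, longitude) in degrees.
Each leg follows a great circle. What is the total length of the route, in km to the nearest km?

16777 km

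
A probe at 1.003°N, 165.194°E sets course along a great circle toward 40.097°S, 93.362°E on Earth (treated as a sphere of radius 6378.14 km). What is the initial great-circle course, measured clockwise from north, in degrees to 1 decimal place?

Δλ = -71.832° = -1.2537 rad.
y = sin Δλ · cos φ₂ = (-0.9501)(0.7650) = -0.7268
x = cos φ₁ sin φ₂ − sin φ₁ cos φ₂ cos Δλ = (0.9998)(-0.6441) − (0.0175)(0.7650)(0.3118) = -0.6482
θ = atan2(y, x) = -131.73°; adding 360° gives 228.3°.

228.3°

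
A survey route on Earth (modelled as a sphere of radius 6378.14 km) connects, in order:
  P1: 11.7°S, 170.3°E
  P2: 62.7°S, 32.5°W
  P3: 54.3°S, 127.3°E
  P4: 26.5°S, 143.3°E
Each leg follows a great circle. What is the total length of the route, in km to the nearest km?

21780 km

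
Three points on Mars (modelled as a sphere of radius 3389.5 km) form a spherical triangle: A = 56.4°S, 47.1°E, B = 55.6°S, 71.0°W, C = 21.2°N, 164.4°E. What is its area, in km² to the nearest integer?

23132466 km²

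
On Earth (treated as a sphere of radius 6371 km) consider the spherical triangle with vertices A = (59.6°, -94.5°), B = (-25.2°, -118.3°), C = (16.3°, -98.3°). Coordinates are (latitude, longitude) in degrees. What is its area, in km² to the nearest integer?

Side lengths (central angles): a = 0.8002, b = 0.7573, c = 1.5191 rad; semiperimeter s = 1.5383.
By l'Huilier's theorem, tan(E/4) = √[tan(s/2) tan((s−a)/2) tan((s−b)/2) tan((s−c)/2)], giving spherical excess E = 0.1537 rad.
Area = E·R² = 0.1537 × (6371)² ≈ 6240259 km².

6240259 km²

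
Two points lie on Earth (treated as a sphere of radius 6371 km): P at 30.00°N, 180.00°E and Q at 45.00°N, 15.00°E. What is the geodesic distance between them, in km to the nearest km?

With latitudes φ₁ = 30.000°, φ₂ = 45.000° and longitude difference Δλ = -165.000°:
Haversine: a = sin²(Δφ/2) + cos φ₁ cos φ₂ sin²(Δλ/2) = 0.0170 + (0.8660)(0.7071)(0.9830) = 0.61898.
Central angle c = 2·arcsin(√a) = 1.81105 rad.
Distance = R·c = 6371 × 1.8111 ≈ 11538 km.

11538 km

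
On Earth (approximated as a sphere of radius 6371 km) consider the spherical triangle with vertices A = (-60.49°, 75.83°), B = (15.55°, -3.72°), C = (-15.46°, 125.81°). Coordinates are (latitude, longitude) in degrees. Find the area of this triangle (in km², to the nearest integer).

55735978 km²

Side lengths (central angles): a = 2.2949, b = 1.0036, c = 1.7186 rad; semiperimeter s = 2.5085.
By l'Huilier's theorem, tan(E/4) = √[tan(s/2) tan((s−a)/2) tan((s−b)/2) tan((s−c)/2)], giving spherical excess E = 1.3732 rad.
Area = E·R² = 1.3732 × (6371)² ≈ 55735978 km².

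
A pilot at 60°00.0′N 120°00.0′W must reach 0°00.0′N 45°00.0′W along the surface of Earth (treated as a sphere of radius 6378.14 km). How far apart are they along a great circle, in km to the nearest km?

With latitudes φ₁ = 60.000°, φ₂ = 0.000° and longitude difference Δλ = 75.000°:
Haversine: a = sin²(Δφ/2) + cos φ₁ cos φ₂ sin²(Δλ/2) = 0.2500 + (0.5000)(1.0000)(0.3706) = 0.43530.
Central angle c = 2·arcsin(√a) = 1.44102 rad.
Distance = R·c = 6378.14 × 1.4410 ≈ 9191 km.

9191 km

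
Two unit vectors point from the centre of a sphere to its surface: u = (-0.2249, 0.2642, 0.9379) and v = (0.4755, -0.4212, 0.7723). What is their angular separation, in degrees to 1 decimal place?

u·v = 0.5061; |u| = 1.0000, |v| = 1.0000.
cos θ = (u·v)/(|u||v|) = 0.5061, so θ = 59.6°.

59.6°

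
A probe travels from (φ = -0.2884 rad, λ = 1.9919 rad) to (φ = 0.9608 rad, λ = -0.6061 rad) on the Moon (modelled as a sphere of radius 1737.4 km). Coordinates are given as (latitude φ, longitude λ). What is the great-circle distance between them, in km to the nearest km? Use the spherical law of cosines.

With latitudes φ₁ = -16.524°, φ₂ = 55.050° and longitude difference Δλ = -148.854°:
cos c = sin φ₁ sin φ₂ + cos φ₁ cos φ₂ cos Δλ = (-0.2844)(0.8197) + (0.9587)(0.5729)(-0.8559) = -0.70316,
so c = arccos(-0.70316) = 2.35063 rad.
Distance = R·c = 1737.4 × 2.3506 ≈ 4084 km.

4084 km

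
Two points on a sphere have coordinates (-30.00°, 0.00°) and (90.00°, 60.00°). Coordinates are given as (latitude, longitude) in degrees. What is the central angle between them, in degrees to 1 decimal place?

120.0°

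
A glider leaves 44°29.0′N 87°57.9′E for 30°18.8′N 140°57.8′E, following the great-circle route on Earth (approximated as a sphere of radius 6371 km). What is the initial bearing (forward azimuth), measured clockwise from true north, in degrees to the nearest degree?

With φ₁ = 0.7764, φ₂ = 0.5291, Δλ = 0.9250 rad, the forward-azimuth formula gives
θ = atan2( sin Δλ cos φ₂ , cos φ₁ sin φ₂ − sin φ₁ cos φ₂ cos Δλ ) = atan2(0.6894, -0.0040) = 90.33°.
So the initial bearing is 90°.

90°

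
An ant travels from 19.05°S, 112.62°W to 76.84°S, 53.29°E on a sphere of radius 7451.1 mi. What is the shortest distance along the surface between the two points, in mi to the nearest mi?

10890 mi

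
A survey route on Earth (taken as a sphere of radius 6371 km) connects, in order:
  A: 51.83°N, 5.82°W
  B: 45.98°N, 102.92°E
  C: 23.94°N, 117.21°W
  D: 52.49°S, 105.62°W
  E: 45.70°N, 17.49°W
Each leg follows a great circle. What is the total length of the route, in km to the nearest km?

40764 km

Leg A→B: central angle 1.1292 rad, distance 7194.2 km.
Leg B→C: central angle 1.7658 rad, distance 11250.2 km.
Leg C→D: central angle 1.3456 rad, distance 8572.9 km.
Leg D→E: central angle 2.1578 rad, distance 13747.2 km.
Total: 7194.2 + 11250.2 + 8572.9 + 13747.2 ≈ 40764 km.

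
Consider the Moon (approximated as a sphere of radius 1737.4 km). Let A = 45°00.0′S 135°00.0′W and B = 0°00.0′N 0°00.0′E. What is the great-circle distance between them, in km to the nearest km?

3639 km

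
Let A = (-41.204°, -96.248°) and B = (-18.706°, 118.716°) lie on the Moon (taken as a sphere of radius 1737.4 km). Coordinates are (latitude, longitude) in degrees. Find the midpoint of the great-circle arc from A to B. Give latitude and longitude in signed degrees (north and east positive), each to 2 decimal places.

-60.98°, 171.24°

The central angle between A and B is δ = 1.9528 rad.
With f = 0.5, the slerp weights are sin((1−f)δ)/sin δ = 0.8928 and sin(fδ)/sin δ = 0.8928.
Weighted sum of the unit vectors: (0.8928)·(-0.0819,-0.7479,-0.6587) + (0.8928)·(-0.4551,0.8307,-0.3207) = (-0.4794, 0.0739, -0.8745).
Converting back: φ = atan2(z, √(x²+y²)) = -60.98°, λ = atan2(y, x) = 171.24°.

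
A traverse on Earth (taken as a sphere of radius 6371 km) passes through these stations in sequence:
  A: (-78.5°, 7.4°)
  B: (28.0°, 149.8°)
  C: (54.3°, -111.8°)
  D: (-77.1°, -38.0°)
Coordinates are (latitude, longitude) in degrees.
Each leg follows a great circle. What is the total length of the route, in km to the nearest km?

Leg A→B: central angle 2.2137 rad, distance 14103.4 km.
Leg B→C: central angle 1.2598 rad, distance 8026.3 km.
Leg C→D: central angle 2.4268 rad, distance 15461.3 km.
Total: 14103.4 + 8026.3 + 15461.3 ≈ 37591 km.

37591 km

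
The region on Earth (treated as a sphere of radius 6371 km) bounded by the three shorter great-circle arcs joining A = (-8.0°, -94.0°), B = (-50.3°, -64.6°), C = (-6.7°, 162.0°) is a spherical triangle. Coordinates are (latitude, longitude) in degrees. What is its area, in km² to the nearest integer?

46663095 km²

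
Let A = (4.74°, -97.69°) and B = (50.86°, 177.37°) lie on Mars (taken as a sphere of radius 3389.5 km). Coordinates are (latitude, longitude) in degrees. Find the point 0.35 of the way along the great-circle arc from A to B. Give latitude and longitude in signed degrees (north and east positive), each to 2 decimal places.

The central angle between A and B is δ = 1.4509 rad.
With f = 0.35, the slerp weights are sin((1−f)δ)/sin δ = 0.8152 and sin(fδ)/sin δ = 0.4898.
Weighted sum of the unit vectors: (0.8152)·(-0.1334,-0.9876,0.0826) + (0.4898)·(-0.6306,0.0290,0.7756) = (-0.4176, -0.7910, 0.4473).
Converting back: φ = atan2(z, √(x²+y²)) = 26.57°, λ = atan2(y, x) = -117.83°.

26.57°, -117.83°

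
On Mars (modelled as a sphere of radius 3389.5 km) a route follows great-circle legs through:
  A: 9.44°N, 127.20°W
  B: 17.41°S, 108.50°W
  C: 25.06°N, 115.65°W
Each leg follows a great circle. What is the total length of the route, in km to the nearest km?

4474 km

Leg A→B: central angle 0.5689 rad, distance 1928.2 km.
Leg B→C: central angle 0.7511 rad, distance 2546.0 km.
Total: 1928.2 + 2546.0 ≈ 4474 km.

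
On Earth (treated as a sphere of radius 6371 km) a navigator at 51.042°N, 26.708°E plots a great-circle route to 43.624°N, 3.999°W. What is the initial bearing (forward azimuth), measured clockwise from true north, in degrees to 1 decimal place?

Δλ = -30.707° = -0.5359 rad.
y = sin Δλ · cos φ₂ = (-0.5106)(0.7239) = -0.3696
x = cos φ₁ sin φ₂ − sin φ₁ cos φ₂ cos Δλ = (0.6288)(0.6899) − (0.7776)(0.7239)(0.8598) = -0.0502
θ = atan2(y, x) = -97.73°; adding 360° gives 262.3°.

262.3°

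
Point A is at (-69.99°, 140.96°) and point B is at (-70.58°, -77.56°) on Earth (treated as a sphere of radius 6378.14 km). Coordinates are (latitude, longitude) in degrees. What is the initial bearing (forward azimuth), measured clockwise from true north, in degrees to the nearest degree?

160°

Δλ = 141.480° = 2.4693 rad.
y = sin Δλ · cos φ₂ = (0.6228)(0.3325) = 0.2071
x = cos φ₁ sin φ₂ − sin φ₁ cos φ₂ cos Δλ = (0.3422)(-0.9431) − (-0.9396)(0.3325)(-0.7824) = -0.5671
θ = atan2(y, x) = 159.94°, so the bearing is 160°.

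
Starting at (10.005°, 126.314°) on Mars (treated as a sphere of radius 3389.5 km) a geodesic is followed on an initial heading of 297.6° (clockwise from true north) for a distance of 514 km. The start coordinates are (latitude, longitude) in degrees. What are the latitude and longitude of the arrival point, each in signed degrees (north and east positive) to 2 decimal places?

13.93°, 118.39°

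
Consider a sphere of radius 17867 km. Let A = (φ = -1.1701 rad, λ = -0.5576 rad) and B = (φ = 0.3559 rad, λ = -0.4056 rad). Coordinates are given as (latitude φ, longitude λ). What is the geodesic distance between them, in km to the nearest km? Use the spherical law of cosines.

In radians: φ₁ = -1.1701, φ₂ = 0.3559, Δλ = 8.709° = 0.1520 rad.
cos c = sin φ₁ sin φ₂ + cos φ₁ cos φ₂ cos Δλ = (-0.9208)(0.3484) + (0.3901)(0.9373)(0.9885) = 0.04057,
so c = arccos(0.04057) = 1.53022 rad.
Distance = R·c = 17867 × 1.5302 ≈ 27340 km.

27340 km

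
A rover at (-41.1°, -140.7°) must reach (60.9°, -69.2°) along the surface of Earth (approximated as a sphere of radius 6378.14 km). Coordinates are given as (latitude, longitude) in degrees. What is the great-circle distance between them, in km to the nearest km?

With latitudes φ₁ = -41.100°, φ₂ = 60.900° and longitude difference Δλ = 71.500°:
cos c = sin φ₁ sin φ₂ + cos φ₁ cos φ₂ cos Δλ = (-0.6574)(0.8738) + (0.7536)(0.4863)(0.3173) = -0.45811,
so c = arccos(-0.45811) = 2.04666 rad.
Distance = R·c = 6378.14 × 2.0467 ≈ 13054 km.

13054 km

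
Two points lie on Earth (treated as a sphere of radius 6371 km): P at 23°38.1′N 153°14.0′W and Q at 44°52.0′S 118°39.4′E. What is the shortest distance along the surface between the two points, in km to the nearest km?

11693 km

In radians: φ₁ = 0.4125, φ₂ = -0.7831, Δλ = -88.110° = -1.5378 rad.
cos c = sin φ₁ sin φ₂ + cos φ₁ cos φ₂ cos Δλ = (0.4009)(-0.7055) + (0.9161)(0.7088)(0.0330) = -0.26141,
so c = arccos(-0.26141) = 1.83528 rad.
Distance = R·c = 6371 × 1.8353 ≈ 11693 km.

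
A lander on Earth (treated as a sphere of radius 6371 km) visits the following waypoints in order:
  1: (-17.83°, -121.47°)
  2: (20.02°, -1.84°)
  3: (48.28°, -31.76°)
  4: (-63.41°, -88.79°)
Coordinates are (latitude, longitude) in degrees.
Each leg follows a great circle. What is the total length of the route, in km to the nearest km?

31205 km

Leg 1→2: central angle 2.1496 rad, distance 13695.2 km.
Leg 2→3: central angle 0.6477 rad, distance 4126.5 km.
Leg 3→4: central angle 2.1006 rad, distance 13382.9 km.
Total: 13695.2 + 4126.5 + 13382.9 ≈ 31205 km.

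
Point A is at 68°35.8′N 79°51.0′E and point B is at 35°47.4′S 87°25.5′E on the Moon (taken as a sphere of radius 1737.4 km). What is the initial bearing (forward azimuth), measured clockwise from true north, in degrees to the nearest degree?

With φ₁ = 1.1972, φ₂ = -0.6247, Δλ = 0.1322 rad, the forward-azimuth formula gives
θ = atan2( sin Δλ cos φ₂ , cos φ₁ sin φ₂ − sin φ₁ cos φ₂ cos Δλ ) = atan2(0.1069, -0.9621) = 173.66°.
So the initial bearing is 174°.

174°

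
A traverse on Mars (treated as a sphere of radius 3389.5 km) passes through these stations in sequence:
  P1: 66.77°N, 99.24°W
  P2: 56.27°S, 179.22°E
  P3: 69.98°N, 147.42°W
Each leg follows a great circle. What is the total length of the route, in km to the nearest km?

Leg P1→P2: central angle 2.3921 rad, distance 8107.9 km.
Leg P2→P3: central angle 2.2429 rad, distance 7602.3 km.
Total: 8107.9 + 7602.3 ≈ 15710 km.

15710 km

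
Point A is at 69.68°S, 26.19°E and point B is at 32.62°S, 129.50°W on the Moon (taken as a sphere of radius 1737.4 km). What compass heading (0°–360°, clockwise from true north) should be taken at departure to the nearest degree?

With φ₁ = -1.2161, φ₂ = -0.5693, Δλ = -2.7173 rad, the forward-azimuth formula gives
θ = atan2( sin Δλ cos φ₂ , cos φ₁ sin φ₂ − sin φ₁ cos φ₂ cos Δλ ) = atan2(-0.3467, -0.9070) = -159.08°.
Adding 360° brings this into [0°, 360°): 201°.

201°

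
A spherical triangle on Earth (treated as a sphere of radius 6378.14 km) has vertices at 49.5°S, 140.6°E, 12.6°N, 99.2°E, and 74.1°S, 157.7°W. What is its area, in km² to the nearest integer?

7476371 km²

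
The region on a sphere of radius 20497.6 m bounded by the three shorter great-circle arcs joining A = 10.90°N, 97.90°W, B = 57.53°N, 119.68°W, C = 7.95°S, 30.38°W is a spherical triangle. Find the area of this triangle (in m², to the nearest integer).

Side lengths (central angles): a = 1.6812, b = 1.2178, c = 0.8644 rad; semiperimeter s = 1.8817.
By l'Huilier's theorem, tan(E/4) = √[tan(s/2) tan((s−a)/2) tan((s−b)/2) tan((s−c)/2)], giving spherical excess E = 0.6458 rad.
Area = E·R² = 0.6458 × (20497.6)² ≈ 271314917 m².

271314917 m²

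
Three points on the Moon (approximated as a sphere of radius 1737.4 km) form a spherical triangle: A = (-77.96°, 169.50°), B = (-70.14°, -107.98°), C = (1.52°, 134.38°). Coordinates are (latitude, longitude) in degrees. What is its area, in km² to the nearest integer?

Side lengths (central angles): a = 1.7543, b = 1.4257, c = 0.3789 rad; semiperimeter s = 1.7795.
By l'Huilier's theorem, tan(E/4) = √[tan(s/2) tan((s−a)/2) tan((s−b)/2) tan((s−c)/2)], giving spherical excess E = 0.1932 rad.
Area = E·R² = 0.1932 × (1737.4)² ≈ 583215 km².

583215 km²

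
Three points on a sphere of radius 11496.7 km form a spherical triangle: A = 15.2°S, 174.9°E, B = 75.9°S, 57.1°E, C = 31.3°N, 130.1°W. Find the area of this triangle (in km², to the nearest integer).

Side lengths (central angles): a = 2.3608, b = 1.2273, c = 1.4256 rad; semiperimeter s = 2.5069.
By l'Huilier's theorem, tan(E/4) = √[tan(s/2) tan((s−a)/2) tan((s−b)/2) tan((s−c)/2)], giving spherical excess E = 1.2224 rad.
Area = E·R² = 1.2224 × (11496.7)² ≈ 161563107 km².

161563107 km²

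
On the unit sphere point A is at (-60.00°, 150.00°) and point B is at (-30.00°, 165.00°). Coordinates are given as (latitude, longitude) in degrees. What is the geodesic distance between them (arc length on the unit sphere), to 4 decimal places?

In radians: φ₁ = -1.0472, φ₂ = -0.5236, Δλ = 15.000° = 0.2618 rad.
Haversine: a = sin²(Δφ/2) + cos φ₁ cos φ₂ sin²(Δλ/2) = 0.0670 + (0.5000)(0.8660)(0.0170) = 0.07436.
Central angle c = 2·arcsin(√a) = 0.55239 rad.
On the unit sphere the arc length equals the central angle: 0.5524.

0.5524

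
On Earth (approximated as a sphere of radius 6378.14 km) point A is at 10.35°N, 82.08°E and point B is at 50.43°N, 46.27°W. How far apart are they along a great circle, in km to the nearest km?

In radians: φ₁ = 0.1806, φ₂ = 0.8802, Δλ = -128.350° = -2.2401 rad.
Haversine: a = sin²(Δφ/2) + cos φ₁ cos φ₂ sin²(Δλ/2) = 0.1174 + (0.9837)(0.6370)(0.8102) = 0.62516.
Central angle c = 2·arcsin(√a) = 1.82381 rad.
Distance = R·c = 6378.14 × 1.8238 ≈ 11633 km.

11633 km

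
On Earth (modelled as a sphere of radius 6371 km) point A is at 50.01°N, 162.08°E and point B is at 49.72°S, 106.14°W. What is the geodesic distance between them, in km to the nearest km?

14087 km

In radians: φ₁ = 0.8728, φ₂ = -0.8678, Δλ = 91.780° = 1.6019 rad.
cos c = sin φ₁ sin φ₂ + cos φ₁ cos φ₂ cos Δλ = (0.7662)(-0.7629) + (0.6427)(0.6465)(-0.0311) = -0.59740,
so c = arccos(-0.59740) = 2.21105 rad.
Distance = R·c = 6371 × 2.2111 ≈ 14087 km.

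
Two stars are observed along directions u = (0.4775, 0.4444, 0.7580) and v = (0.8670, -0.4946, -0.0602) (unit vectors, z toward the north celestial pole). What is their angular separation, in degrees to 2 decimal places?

81.46°

u·v = 0.1486; |u| = 1.0000, |v| = 1.0000.
cos θ = (u·v)/(|u||v|) = 0.1486, so θ = 81.46°.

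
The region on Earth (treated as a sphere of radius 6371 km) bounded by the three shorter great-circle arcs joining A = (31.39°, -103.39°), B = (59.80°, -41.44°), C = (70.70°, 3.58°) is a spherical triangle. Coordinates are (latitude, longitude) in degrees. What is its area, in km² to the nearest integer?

Side lengths (central angles): a = 0.3675, b = 1.1492, c = 0.8605 rad; semiperimeter s = 1.1886.
By l'Huilier's theorem, tan(E/4) = √[tan(s/2) tan((s−a)/2) tan((s−b)/2) tan((s−c)/2)], giving spherical excess E = 0.1239 rad.
Area = E·R² = 0.1239 × (6371)² ≈ 5027370 km².

5027370 km²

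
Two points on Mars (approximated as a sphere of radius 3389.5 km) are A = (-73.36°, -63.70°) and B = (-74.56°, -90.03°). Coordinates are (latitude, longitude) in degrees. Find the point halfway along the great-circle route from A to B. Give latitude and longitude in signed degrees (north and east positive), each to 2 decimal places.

-74.36°, -76.38°

The central angle between A and B is δ = 0.1276 rad.
With f = 0.5, the slerp weights are sin((1−f)δ)/sin δ = 0.5010 and sin(fδ)/sin δ = 0.5010.
Weighted sum of the unit vectors: (0.5010)·(0.1269,-0.2567,-0.9581) + (0.5010)·(-0.0001,-0.2662,-0.9639) = (0.0635, -0.2620, -0.9630).
Converting back: φ = atan2(z, √(x²+y²)) = -74.36°, λ = atan2(y, x) = -76.38°.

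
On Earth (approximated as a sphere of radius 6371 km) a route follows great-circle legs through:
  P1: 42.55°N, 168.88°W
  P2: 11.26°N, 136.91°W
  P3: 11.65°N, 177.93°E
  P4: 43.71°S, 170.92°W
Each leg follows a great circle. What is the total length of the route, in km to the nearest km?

15828 km

Leg P1→P2: central angle 0.7303 rad, distance 4652.8 km.
Leg P2→P3: central angle 0.7717 rad, distance 4916.4 km.
Leg P3→P4: central angle 0.9824 rad, distance 6258.7 km.
Total: 4652.8 + 4916.4 + 6258.7 ≈ 15828 km.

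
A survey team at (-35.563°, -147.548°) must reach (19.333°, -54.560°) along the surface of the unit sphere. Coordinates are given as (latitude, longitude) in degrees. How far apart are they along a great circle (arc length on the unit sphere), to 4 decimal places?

In radians: φ₁ = -0.6207, φ₂ = 0.3374, Δλ = 92.988° = 1.6229 rad.
cos c = sin φ₁ sin φ₂ + cos φ₁ cos φ₂ cos Δλ = (-0.5816)(0.3311) + (0.8135)(0.9436)(-0.0521) = -0.23256,
so c = arccos(-0.23256) = 1.80550 rad.
On the unit sphere the arc length equals the central angle: 1.8055.

1.8055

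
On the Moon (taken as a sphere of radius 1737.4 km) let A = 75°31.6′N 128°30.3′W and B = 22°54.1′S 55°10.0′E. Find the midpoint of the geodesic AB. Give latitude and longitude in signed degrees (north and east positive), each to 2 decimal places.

40.76°, 56.53°

Central angle δ = 2.2225 rad. Interpolating on the sphere with fraction f = 0.5:
P = [sin((1−f)δ)·A + sin(fδ)·B] / sin δ = 1.1273·A + 1.1273·B in Cartesian coordinates,
giving P = (0.4177, 0.6319, 0.6528), i.e. latitude 40.76°, longitude 56.53°.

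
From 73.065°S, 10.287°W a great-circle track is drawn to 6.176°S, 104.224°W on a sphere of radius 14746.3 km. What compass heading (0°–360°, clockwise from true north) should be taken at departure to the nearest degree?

Δλ = -93.937° = -1.6395 rad.
y = sin Δλ · cos φ₂ = (-0.9976)(0.9942) = -0.9918
x = cos φ₁ sin φ₂ − sin φ₁ cos φ₂ cos Δλ = (0.2913)(-0.1076) − (-0.9566)(0.9942)(-0.0687) = -0.0966
θ = atan2(y, x) = -95.56°; adding 360° gives 264°.

264°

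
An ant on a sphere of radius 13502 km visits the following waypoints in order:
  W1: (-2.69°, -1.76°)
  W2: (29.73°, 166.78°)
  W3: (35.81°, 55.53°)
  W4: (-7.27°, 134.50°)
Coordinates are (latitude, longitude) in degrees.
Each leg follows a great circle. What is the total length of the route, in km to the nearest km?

76416 km

Leg W1→W2: central angle 2.6329 rad, distance 35549.8 km.
Leg W2→W3: central angle 1.5359 rad, distance 20737.3 km.
Leg W3→W4: central angle 1.4908 rad, distance 20129.4 km.
Total: 35549.8 + 20737.3 + 20129.4 ≈ 76416 km.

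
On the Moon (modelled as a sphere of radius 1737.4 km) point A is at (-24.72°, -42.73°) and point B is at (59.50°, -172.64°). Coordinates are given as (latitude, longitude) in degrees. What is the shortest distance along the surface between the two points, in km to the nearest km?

3972 km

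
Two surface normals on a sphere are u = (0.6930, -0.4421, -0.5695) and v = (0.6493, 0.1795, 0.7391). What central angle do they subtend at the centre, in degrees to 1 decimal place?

92.9°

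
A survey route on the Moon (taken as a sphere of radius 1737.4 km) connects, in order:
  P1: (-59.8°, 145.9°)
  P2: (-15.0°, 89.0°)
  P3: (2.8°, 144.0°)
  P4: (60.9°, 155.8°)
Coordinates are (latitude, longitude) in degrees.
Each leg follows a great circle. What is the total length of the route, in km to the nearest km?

Leg P1→P2: central angle 1.0598 rad, distance 1841.3 km.
Leg P2→P3: central angle 0.9995 rad, distance 1736.5 km.
Leg P3→P4: central angle 1.0261 rad, distance 1782.7 km.
Total: 1841.3 + 1736.5 + 1782.7 ≈ 5361 km.

5361 km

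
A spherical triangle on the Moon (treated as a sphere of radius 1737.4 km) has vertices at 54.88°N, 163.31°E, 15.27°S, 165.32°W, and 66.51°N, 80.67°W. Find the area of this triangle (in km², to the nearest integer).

2147287 km²

Side lengths (central angles): a = 1.7780, b = 0.8638, c = 1.3094 rad; semiperimeter s = 1.9756.
By l'Huilier's theorem, tan(E/4) = √[tan(s/2) tan((s−a)/2) tan((s−b)/2) tan((s−c)/2)], giving spherical excess E = 0.7114 rad.
Area = E·R² = 0.7114 × (1737.4)² ≈ 2147287 km².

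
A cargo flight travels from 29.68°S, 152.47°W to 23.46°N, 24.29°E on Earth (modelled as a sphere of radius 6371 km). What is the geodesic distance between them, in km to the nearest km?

With latitudes φ₁ = -29.680°, φ₂ = 23.460° and longitude difference Δλ = 176.760°:
Haversine: a = sin²(Δφ/2) + cos φ₁ cos φ₂ sin²(Δλ/2) = 0.2001 + (0.8688)(0.9173)(0.9992) = 0.99642.
Central angle c = 2·arcsin(√a) = 3.02185 rad.
Distance = R·c = 6371 × 3.0218 ≈ 19252 km.

19252 km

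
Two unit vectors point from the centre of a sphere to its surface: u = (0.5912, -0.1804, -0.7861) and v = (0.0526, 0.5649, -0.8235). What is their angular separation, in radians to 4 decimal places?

0.9563 rad

u·v = 0.5765; |u| = 1.0000, |v| = 1.0000.
cos θ = (u·v)/(|u||v|) = 0.5765, so θ = 0.9563 rad.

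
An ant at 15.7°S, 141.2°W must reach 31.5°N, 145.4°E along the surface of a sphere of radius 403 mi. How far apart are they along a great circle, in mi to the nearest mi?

With latitudes φ₁ = -15.700°, φ₂ = 31.500° and longitude difference Δλ = -73.400°:
cos c = sin φ₁ sin φ₂ + cos φ₁ cos φ₂ cos Δλ = (-0.2706)(0.5225) + (0.9627)(0.8526)(0.2857) = 0.09311,
so c = arccos(0.09311) = 1.47755 rad.
Distance = R·c = 403 × 1.4775 ≈ 595 mi.

595 mi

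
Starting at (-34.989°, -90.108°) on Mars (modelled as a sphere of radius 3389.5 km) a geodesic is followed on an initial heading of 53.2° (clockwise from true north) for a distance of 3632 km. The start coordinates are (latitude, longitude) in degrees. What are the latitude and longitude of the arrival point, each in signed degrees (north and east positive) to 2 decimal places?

8.99°, -44.73°

Angular distance δ = d/R = 3632/3389.5 = 1.07154 rad; initial bearing θ = 0.9285 rad.
sin φ₂ = sin φ₁ cos δ + cos φ₁ sin δ cos θ = (-0.5734)(0.4788) + (0.8193)(0.8779)(0.5990) = 0.1563, so φ₂ = 8.99°.
Δλ = atan2(sin θ sin δ cos φ₁, cos δ − sin φ₁ sin φ₂) = atan2(0.5759, 0.5684) = 45.377°.
λ₂ = -90.108° + 45.377° = -44.73°.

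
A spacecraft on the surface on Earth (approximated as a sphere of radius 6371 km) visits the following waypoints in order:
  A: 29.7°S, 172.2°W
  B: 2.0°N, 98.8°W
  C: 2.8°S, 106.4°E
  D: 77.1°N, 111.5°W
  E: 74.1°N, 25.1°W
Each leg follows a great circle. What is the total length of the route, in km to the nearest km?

Leg A→B: central angle 1.3380 rad, distance 8524.3 km.
Leg B→C: central angle 2.7019 rad, distance 17214.1 km.
Leg C→D: central angle 1.7963 rad, distance 11444.0 km.
Leg D→E: central angle 0.3443 rad, distance 2193.6 km.
Total: 8524.3 + 17214.1 + 11444.0 + 2193.6 ≈ 39376 km.

39376 km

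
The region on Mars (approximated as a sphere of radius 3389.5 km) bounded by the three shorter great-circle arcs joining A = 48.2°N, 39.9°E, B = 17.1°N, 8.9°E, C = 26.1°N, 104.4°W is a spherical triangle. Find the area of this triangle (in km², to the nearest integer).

Side lengths (central angles): a = 1.7825, b = 1.7296, c = 0.6993 rad; semiperimeter s = 2.1057.
By l'Huilier's theorem, tan(E/4) = √[tan(s/2) tan((s−a)/2) tan((s−b)/2) tan((s−c)/2)], giving spherical excess E = 0.8465 rad.
Area = E·R² = 0.8465 × (3389.5)² ≈ 9725305 km².

9725305 km²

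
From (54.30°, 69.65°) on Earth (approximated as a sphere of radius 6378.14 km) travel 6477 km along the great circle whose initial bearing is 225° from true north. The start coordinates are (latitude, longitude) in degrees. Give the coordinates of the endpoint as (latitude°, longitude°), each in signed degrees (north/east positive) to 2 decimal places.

4.44°, 32.59°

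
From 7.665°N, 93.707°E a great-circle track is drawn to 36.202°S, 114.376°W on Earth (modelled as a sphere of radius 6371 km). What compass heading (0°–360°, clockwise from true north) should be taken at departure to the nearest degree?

142°

Δλ = 151.917° = 2.6515 rad.
y = sin Δλ · cos φ₂ = (0.4708)(0.8069) = 0.3799
x = cos φ₁ sin φ₂ − sin φ₁ cos φ₂ cos Δλ = (0.9911)(-0.5906) − (0.1334)(0.8069)(-0.8823) = -0.4904
θ = atan2(y, x) = 142.24°, so the bearing is 142°.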